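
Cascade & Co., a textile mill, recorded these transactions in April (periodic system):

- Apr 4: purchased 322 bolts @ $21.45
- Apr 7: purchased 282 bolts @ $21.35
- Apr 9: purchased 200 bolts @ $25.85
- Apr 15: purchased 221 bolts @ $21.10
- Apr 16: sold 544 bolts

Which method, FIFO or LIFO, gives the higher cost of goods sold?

LIFO

FIFO COGS: 322 @ $21.45 + 222 @ $21.35 = $11,646.60
LIFO COGS: 221 @ $21.10 + 200 @ $25.85 + 123 @ $21.35 = $12,459.15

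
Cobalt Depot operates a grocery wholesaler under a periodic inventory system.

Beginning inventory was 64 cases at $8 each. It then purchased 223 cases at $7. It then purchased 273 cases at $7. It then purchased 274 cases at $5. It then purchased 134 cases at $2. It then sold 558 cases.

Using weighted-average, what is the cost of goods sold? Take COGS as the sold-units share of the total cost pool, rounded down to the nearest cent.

COGS = $3,240.78

Sale 1, sell 558: 558/968 × $5,622.00 → $3,240.78
Ending inventory (cost pool remaining) = $2,381.22
Check: goods available $5,622.00 = COGS $3,240.78 + ending $2,381.22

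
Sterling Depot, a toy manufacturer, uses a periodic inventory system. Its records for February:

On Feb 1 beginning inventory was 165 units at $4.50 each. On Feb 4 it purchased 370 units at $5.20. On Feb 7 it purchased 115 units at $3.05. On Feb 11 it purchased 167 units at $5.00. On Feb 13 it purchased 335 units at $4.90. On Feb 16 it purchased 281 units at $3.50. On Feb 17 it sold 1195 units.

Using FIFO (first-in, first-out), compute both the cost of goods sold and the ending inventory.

Feb 17, 1195 sold [FIFO — oldest first]: 165 @ $4.50 + 370 @ $5.20 + 115 @ $3.05 + 167 @ $5.00 + 335 @ $4.90 + 43 @ $3.50 = $5,644.25
Ending inventory: 238 @ $3.50 = $833.00
Check: goods available $6,477.25 = COGS $5,644.25 + ending $833.00

COGS = $5,644.25; ending inventory = $833.00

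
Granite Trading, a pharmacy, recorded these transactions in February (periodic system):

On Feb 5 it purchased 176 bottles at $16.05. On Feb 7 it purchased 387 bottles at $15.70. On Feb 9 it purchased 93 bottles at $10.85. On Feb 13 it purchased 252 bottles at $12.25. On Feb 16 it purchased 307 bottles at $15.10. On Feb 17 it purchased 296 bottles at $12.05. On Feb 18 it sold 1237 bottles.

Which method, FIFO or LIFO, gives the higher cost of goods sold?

FIFO COGS: 176 @ $16.05 + 387 @ $15.70 + 93 @ $10.85 + 252 @ $12.25 + 307 @ $15.10 + 22 @ $12.05 = $17,897.55
LIFO COGS: 296 @ $12.05 + 307 @ $15.10 + 252 @ $12.25 + 93 @ $10.85 + 289 @ $15.70 = $16,835.85

FIFO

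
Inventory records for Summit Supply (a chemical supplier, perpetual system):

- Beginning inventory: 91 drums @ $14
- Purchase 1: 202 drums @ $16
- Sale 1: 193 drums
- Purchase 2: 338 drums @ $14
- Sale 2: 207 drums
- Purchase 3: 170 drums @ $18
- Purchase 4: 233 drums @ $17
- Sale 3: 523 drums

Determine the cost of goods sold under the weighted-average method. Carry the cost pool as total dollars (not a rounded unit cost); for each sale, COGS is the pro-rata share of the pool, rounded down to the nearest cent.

After Beginning: 91 on hand, pool $1,274.00 (≈ $14.0000 each)
After Purchase 1: 293 on hand, pool $4,506.00 (≈ $15.3788 each)
Sale 1, sell 193: 193/293 × $4,506.00 → $2,968.11
After Purchase 2: 438 on hand, pool $6,269.89 (≈ $14.3148 each)
Sale 2, sell 207: 207/438 × $6,269.89 → $2,963.16
After Purchase 3: 401 on hand, pool $6,366.73 (≈ $15.8771 each)
After Purchase 4: 634 on hand, pool $10,327.73 (≈ $16.2898 each)
Sale 3, sell 523: 523/634 × $10,327.73 → $8,519.56
Total COGS = $2,968.11 + $2,963.16 + $8,519.56 = $14,450.83
Ending inventory (cost pool remaining) = $1,808.17

COGS = $14,450.83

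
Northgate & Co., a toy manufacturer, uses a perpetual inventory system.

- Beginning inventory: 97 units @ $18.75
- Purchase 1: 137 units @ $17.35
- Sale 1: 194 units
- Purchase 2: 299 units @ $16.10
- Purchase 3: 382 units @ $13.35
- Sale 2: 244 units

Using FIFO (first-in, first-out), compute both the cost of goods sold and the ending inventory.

COGS = $7,480.10; ending inventory = $6,629.20

Sale 1 (194) [FIFO — oldest first]: 97 @ $18.75 + 97 @ $17.35 = $3,501.70
Sale 2 (244) [FIFO — oldest first]: 40 @ $17.35 + 204 @ $16.10 = $3,978.40
Total COGS = $3,501.70 + $3,978.40 = $7,480.10
Ending inventory: 95 @ $16.10 + 382 @ $13.35 = $6,629.20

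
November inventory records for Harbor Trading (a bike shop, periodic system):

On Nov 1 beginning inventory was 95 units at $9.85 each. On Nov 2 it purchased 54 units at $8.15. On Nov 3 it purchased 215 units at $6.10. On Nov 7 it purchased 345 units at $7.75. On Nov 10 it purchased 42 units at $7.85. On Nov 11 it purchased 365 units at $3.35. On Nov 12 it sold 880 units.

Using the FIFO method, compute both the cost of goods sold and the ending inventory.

COGS = $6,122.95; ending inventory = $790.60

Nov 12, 880 sold [FIFO — oldest first]: 95 @ $9.85 + 54 @ $8.15 + 215 @ $6.10 + 345 @ $7.75 + 42 @ $7.85 + 129 @ $3.35 = $6,122.95
Ending inventory: 236 @ $3.35 = $790.60
Check: goods available $6,913.55 = COGS $6,122.95 + ending $790.60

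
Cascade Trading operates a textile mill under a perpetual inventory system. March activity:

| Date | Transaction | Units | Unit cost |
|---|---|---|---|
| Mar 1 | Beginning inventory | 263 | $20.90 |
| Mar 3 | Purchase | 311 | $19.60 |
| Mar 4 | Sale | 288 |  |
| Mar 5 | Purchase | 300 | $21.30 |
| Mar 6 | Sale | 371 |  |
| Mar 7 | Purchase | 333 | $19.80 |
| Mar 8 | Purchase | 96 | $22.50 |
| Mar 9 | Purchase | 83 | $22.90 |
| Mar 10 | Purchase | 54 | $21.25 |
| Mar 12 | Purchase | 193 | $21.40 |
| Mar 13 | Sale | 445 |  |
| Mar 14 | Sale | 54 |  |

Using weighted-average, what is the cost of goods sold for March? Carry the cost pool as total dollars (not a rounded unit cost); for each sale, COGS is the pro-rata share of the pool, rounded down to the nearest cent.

COGS = $23,967.66

After Mar 1: 263 on hand, pool $5,496.70 (≈ $20.9000 each)
After Mar 3: 574 on hand, pool $11,592.30 (≈ $20.1956 each)
Mar 4, sell 288: 288/574 × $11,592.30 → $5,816.34
After Mar 5: 586 on hand, pool $12,165.96 (≈ $20.7610 each)
Mar 6, sell 371: 371/586 × $12,165.96 → $7,702.33
After Mar 7: 548 on hand, pool $11,057.03 (≈ $20.1771 each)
After Mar 8: 644 on hand, pool $13,217.03 (≈ $20.5233 each)
After Mar 9: 727 on hand, pool $15,117.73 (≈ $20.7947 each)
After Mar 10: 781 on hand, pool $16,265.23 (≈ $20.8262 each)
After Mar 12: 974 on hand, pool $20,395.43 (≈ $20.9399 each)
Mar 13, sell 445: 445/974 × $20,395.43 → $9,318.24
Mar 14, sell 54: 54/529 × $11,077.19 → $1,130.75
Total COGS = $5,816.34 + $7,702.33 + $9,318.24 + $1,130.75 = $23,967.66
Ending inventory (cost pool remaining) = $9,946.44
Check: goods available $33,914.10 = COGS $23,967.66 + ending $9,946.44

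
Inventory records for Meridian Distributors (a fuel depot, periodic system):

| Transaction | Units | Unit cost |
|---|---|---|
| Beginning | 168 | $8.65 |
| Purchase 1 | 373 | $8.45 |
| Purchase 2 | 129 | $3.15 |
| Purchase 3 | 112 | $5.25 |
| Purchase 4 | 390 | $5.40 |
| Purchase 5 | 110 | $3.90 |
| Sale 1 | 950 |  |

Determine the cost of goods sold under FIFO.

Sale 1 (950) [FIFO — oldest first]: 168 @ $8.65 + 373 @ $8.45 + 129 @ $3.15 + 112 @ $5.25 + 168 @ $5.40 = $6,506.60
Ending inventory: 222 @ $5.40 + 110 @ $3.90 = $1,627.80
Check: goods available $8,134.40 = COGS $6,506.60 + ending $1,627.80

COGS = $6,506.60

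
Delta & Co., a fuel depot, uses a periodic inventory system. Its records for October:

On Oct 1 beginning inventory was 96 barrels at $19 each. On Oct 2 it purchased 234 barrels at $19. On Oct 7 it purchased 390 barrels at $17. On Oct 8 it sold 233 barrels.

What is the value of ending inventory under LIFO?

Oct 8, 233 sold [LIFO — newest first]: 233 @ $17 = $3,961
Ending inventory: 96 @ $19 + 234 @ $19 + 157 @ $17 = $8,939
Check: goods available $12,900 = COGS $3,961 + ending $8,939

Ending inventory = $8,939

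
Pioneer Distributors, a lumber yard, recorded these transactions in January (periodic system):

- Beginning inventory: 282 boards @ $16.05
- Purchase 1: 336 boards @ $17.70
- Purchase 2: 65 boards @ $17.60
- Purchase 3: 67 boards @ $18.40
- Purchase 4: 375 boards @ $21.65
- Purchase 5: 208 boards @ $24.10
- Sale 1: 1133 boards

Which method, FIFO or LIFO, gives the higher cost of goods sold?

FIFO COGS: 282 @ $16.05 + 336 @ $17.70 + 65 @ $17.60 + 67 @ $18.40 + 375 @ $21.65 + 8 @ $24.10 = $21,161.65
LIFO COGS: 208 @ $24.10 + 375 @ $21.65 + 67 @ $18.40 + 65 @ $17.60 + 336 @ $17.70 + 82 @ $16.05 = $22,771.65

LIFO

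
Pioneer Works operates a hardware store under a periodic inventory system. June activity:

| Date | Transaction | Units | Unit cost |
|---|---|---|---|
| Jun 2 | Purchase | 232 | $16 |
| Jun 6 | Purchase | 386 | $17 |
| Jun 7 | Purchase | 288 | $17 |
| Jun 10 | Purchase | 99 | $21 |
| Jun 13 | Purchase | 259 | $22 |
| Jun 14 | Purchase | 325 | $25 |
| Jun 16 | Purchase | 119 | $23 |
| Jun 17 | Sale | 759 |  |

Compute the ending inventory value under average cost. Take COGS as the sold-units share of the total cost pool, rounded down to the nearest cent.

Jun 17, sell 759: 759/1708 × $33,809.00 → $15,024.02
Ending inventory (cost pool remaining) = $18,784.98
Check: goods available $33,809.00 = COGS $15,024.02 + ending $18,784.98

Ending inventory = $18,784.98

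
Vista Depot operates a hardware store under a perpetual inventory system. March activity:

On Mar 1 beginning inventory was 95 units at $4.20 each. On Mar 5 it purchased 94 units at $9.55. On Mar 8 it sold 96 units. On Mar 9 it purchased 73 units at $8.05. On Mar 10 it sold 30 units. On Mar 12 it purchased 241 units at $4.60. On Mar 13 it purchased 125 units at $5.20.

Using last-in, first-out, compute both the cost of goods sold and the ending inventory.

Mar 8, 96 sold [LIFO — newest first]: 94 @ $9.55 + 2 @ $4.20 = $906.10
Mar 10, 30 sold [LIFO — newest first]: 30 @ $8.05 = $241.50
Total COGS = $906.10 + $241.50 = $1,147.60
Ending inventory: 93 @ $4.20 + 43 @ $8.05 + 241 @ $4.60 + 125 @ $5.20 = $2,495.35
Check: goods available $3,642.95 = COGS $1,147.60 + ending $2,495.35

COGS = $1,147.60; ending inventory = $2,495.35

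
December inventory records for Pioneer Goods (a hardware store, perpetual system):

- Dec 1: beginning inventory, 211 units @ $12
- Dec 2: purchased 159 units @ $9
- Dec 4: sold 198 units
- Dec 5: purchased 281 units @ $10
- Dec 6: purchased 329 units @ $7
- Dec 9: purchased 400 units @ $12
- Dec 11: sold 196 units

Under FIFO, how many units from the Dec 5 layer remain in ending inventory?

257

Dec 4, 198 sold [FIFO — oldest first]: 198 @ $12 = $2,376
Dec 11, 196 sold [FIFO — oldest first]: 13 @ $12 + 159 @ $9 + 24 @ $10 = $1,827
Total COGS = $2,376 + $1,827 = $4,203
Ending inventory: 257 @ $10 + 329 @ $7 + 400 @ $12 = $9,673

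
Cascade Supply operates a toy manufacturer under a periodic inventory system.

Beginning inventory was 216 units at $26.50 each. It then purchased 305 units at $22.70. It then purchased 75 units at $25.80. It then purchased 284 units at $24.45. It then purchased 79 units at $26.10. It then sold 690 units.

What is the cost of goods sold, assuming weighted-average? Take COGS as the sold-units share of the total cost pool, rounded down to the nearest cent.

Sale 1, sell 690: 690/959 × $23,588.20 → $16,971.69
Ending inventory (cost pool remaining) = $6,616.51

COGS = $16,971.69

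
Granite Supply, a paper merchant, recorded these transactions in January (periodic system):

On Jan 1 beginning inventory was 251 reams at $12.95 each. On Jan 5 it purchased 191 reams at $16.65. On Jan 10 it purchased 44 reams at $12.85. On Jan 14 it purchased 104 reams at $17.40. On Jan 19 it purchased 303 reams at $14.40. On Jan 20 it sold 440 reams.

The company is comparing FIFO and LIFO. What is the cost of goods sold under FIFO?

COGS = $6,397.30

FIFO COGS: 251 @ $12.95 + 189 @ $16.65 = $6,397.30
LIFO COGS: 303 @ $14.40 + 104 @ $17.40 + 33 @ $12.85 = $6,596.85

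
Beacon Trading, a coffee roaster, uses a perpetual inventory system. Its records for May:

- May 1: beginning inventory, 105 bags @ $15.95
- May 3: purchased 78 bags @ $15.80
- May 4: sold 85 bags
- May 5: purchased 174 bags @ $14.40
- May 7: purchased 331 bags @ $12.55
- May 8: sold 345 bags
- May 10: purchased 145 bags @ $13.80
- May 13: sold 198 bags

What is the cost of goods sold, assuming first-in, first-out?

COGS = $8,813.80

May 4, 85 sold [FIFO — oldest first]: 85 @ $15.95 = $1,355.75
May 8, 345 sold [FIFO — oldest first]: 20 @ $15.95 + 78 @ $15.80 + 174 @ $14.40 + 73 @ $12.55 = $4,973.15
May 13, 198 sold [FIFO — oldest first]: 198 @ $12.55 = $2,484.90
Total COGS = $1,355.75 + $4,973.15 + $2,484.90 = $8,813.80
Ending inventory: 60 @ $12.55 + 145 @ $13.80 = $2,754.00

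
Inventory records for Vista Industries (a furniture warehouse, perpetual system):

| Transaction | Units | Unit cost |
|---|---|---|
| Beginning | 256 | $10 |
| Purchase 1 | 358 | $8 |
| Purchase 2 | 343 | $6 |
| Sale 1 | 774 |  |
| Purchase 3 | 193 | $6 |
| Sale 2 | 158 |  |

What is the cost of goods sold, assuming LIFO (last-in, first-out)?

Sale 1 (774) [LIFO — newest first]: 343 @ $6 + 358 @ $8 + 73 @ $10 = $5,652
Sale 2 (158) [LIFO — newest first]: 158 @ $6 = $948
Total COGS = $5,652 + $948 = $6,600
Ending inventory: 183 @ $10 + 35 @ $6 = $2,040
Check: goods available $8,640 = COGS $6,600 + ending $2,040

COGS = $6,600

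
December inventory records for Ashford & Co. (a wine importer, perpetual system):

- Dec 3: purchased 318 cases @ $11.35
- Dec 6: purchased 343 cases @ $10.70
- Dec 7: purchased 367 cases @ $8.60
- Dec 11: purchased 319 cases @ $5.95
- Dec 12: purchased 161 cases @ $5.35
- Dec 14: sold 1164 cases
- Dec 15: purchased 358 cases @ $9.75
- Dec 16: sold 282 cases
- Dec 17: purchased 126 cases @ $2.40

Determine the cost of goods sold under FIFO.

COGS = $12,863.30

Dec 14, 1164 sold [FIFO — oldest first]: 318 @ $11.35 + 343 @ $10.70 + 367 @ $8.60 + 136 @ $5.95 = $11,244.80
Dec 16, 282 sold [FIFO — oldest first]: 183 @ $5.95 + 99 @ $5.35 = $1,618.50
Total COGS = $11,244.80 + $1,618.50 = $12,863.30
Ending inventory: 62 @ $5.35 + 358 @ $9.75 + 126 @ $2.40 = $4,124.60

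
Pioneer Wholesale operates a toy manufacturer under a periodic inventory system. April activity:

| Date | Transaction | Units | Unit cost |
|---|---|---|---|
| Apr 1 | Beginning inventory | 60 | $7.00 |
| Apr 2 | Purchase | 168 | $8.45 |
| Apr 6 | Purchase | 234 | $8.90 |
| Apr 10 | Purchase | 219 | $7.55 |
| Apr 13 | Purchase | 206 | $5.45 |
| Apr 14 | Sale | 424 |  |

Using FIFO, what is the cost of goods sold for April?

COGS = $3,584.00

Apr 14, 424 sold [FIFO — oldest first]: 60 @ $7.00 + 168 @ $8.45 + 196 @ $8.90 = $3,584.00
Ending inventory: 38 @ $8.90 + 219 @ $7.55 + 206 @ $5.45 = $3,114.35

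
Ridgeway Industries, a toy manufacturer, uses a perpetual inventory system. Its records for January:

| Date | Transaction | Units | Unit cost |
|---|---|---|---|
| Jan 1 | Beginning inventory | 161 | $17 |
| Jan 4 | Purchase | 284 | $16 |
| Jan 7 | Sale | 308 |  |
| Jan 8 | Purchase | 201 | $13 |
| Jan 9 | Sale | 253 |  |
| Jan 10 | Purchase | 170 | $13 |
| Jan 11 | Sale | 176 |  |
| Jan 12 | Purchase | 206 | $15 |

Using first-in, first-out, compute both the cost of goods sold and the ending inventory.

COGS = $11,077; ending inventory = $4,117

Jan 7, 308 sold [FIFO — oldest first]: 161 @ $17 + 147 @ $16 = $5,089
Jan 9, 253 sold [FIFO — oldest first]: 137 @ $16 + 116 @ $13 = $3,700
Jan 11, 176 sold [FIFO — oldest first]: 85 @ $13 + 91 @ $13 = $2,288
Total COGS = $5,089 + $3,700 + $2,288 = $11,077
Ending inventory: 79 @ $13 + 206 @ $15 = $4,117
Check: goods available $15,194 = COGS $11,077 + ending $4,117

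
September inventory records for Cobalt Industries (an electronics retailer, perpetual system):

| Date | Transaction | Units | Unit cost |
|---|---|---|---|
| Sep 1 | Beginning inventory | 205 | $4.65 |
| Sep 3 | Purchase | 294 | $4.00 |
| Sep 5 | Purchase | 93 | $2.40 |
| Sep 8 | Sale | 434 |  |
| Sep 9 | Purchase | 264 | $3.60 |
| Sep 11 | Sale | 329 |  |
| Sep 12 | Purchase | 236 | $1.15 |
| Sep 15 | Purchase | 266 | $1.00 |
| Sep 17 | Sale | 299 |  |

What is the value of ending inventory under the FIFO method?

Sep 8, 434 sold [FIFO — oldest first]: 205 @ $4.65 + 229 @ $4.00 = $1,869.25
Sep 11, 329 sold [FIFO — oldest first]: 65 @ $4.00 + 93 @ $2.40 + 171 @ $3.60 = $1,098.80
Sep 17, 299 sold [FIFO — oldest first]: 93 @ $3.60 + 206 @ $1.15 = $571.70
Total COGS = $1,869.25 + $1,098.80 + $571.70 = $3,539.75
Ending inventory: 30 @ $1.15 + 266 @ $1.00 = $300.50

Ending inventory = $300.50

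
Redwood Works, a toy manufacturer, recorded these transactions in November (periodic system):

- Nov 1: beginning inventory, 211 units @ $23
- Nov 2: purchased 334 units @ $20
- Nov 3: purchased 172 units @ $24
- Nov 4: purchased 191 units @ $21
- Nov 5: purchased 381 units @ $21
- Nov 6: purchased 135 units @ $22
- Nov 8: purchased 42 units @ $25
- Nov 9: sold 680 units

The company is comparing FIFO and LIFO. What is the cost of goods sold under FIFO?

FIFO COGS: 211 @ $23 + 334 @ $20 + 135 @ $24 = $14,773
LIFO COGS: 42 @ $25 + 135 @ $22 + 381 @ $21 + 122 @ $21 = $14,583

COGS = $14,773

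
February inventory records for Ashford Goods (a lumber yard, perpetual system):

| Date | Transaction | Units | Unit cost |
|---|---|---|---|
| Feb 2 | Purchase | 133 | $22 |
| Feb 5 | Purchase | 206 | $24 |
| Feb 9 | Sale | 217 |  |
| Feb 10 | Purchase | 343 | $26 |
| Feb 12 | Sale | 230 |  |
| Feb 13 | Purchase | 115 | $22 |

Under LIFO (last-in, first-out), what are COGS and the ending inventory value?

Feb 9, 217 sold [LIFO — newest first]: 206 @ $24 + 11 @ $22 = $5,186
Feb 12, 230 sold [LIFO — newest first]: 230 @ $26 = $5,980
Total COGS = $5,186 + $5,980 = $11,166
Ending inventory: 122 @ $22 + 113 @ $26 + 115 @ $22 = $8,152

COGS = $11,166; ending inventory = $8,152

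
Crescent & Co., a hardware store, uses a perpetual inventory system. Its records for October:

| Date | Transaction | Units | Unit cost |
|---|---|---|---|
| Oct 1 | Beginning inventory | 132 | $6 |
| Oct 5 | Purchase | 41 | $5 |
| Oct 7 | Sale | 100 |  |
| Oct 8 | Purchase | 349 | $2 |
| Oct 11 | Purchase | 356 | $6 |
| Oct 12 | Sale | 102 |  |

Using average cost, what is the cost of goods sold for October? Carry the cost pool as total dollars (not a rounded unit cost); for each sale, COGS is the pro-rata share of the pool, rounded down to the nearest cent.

After Oct 1: 132 on hand, pool $792.00 (≈ $6.0000 each)
After Oct 5: 173 on hand, pool $997.00 (≈ $5.7630 each)
Oct 7, sell 100: 100/173 × $997.00 → $576.30
After Oct 8: 422 on hand, pool $1,118.70 (≈ $2.6509 each)
After Oct 11: 778 on hand, pool $3,254.70 (≈ $4.1834 each)
Oct 12, sell 102: 102/778 × $3,254.70 → $426.70
Total COGS = $576.30 + $426.70 = $1,003.00
Ending inventory (cost pool remaining) = $2,828.00

COGS = $1,003.00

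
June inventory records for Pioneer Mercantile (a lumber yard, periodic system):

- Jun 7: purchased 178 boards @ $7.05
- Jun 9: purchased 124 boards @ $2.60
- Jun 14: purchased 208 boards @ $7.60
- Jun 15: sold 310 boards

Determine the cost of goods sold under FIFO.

COGS = $1,638.10

Jun 15, 310 sold [FIFO — oldest first]: 178 @ $7.05 + 124 @ $2.60 + 8 @ $7.60 = $1,638.10
Ending inventory: 200 @ $7.60 = $1,520.00
Check: goods available $3,158.10 = COGS $1,638.10 + ending $1,520.00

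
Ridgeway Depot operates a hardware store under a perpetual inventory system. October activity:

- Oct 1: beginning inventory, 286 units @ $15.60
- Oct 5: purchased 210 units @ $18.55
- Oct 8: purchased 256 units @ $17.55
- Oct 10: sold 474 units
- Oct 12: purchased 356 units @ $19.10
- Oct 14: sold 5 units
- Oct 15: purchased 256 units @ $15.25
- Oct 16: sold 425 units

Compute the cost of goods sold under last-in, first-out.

Oct 10, 474 sold [LIFO — newest first]: 256 @ $17.55 + 210 @ $18.55 + 8 @ $15.60 = $8,513.10
Oct 14, 5 sold [LIFO — newest first]: 5 @ $19.10 = $95.50
Oct 16, 425 sold [LIFO — newest first]: 256 @ $15.25 + 169 @ $19.10 = $7,131.90
Total COGS = $8,513.10 + $95.50 + $7,131.90 = $15,740.50
Ending inventory: 278 @ $15.60 + 182 @ $19.10 = $7,813.00

COGS = $15,740.50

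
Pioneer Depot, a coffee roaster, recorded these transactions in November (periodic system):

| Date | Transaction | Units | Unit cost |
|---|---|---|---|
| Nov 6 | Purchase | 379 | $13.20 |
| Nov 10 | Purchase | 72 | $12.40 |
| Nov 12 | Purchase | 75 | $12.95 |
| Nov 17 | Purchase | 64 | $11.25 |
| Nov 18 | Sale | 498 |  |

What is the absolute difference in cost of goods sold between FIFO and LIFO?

$131.80

FIFO COGS: 379 @ $13.20 + 72 @ $12.40 + 47 @ $12.95 = $6,504.25
LIFO COGS: 64 @ $11.25 + 75 @ $12.95 + 72 @ $12.40 + 287 @ $13.20 = $6,372.45
Difference = |$6,504.25 − $6,372.45| = $131.80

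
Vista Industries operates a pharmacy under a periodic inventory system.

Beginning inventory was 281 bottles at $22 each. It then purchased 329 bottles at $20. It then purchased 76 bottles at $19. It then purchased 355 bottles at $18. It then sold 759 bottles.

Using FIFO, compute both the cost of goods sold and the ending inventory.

COGS = $15,520; ending inventory = $5,076

Sale 1 (759) [FIFO — oldest first]: 281 @ $22 + 329 @ $20 + 76 @ $19 + 73 @ $18 = $15,520
Ending inventory: 282 @ $18 = $5,076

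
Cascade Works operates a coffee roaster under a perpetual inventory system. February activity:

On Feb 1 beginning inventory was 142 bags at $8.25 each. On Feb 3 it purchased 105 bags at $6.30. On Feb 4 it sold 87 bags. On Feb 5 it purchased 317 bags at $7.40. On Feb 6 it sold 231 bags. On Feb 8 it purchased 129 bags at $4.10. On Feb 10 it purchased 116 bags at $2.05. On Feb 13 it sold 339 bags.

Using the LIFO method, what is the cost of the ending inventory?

Ending inventory = $1,234.50

Feb 4, 87 sold [LIFO — newest first]: 87 @ $6.30 = $548.10
Feb 6, 231 sold [LIFO — newest first]: 231 @ $7.40 = $1,709.40
Feb 13, 339 sold [LIFO — newest first]: 116 @ $2.05 + 129 @ $4.10 + 86 @ $7.40 + 8 @ $6.30 = $1,453.50
Total COGS = $548.10 + $1,709.40 + $1,453.50 = $3,711.00
Ending inventory: 142 @ $8.25 + 10 @ $6.30 = $1,234.50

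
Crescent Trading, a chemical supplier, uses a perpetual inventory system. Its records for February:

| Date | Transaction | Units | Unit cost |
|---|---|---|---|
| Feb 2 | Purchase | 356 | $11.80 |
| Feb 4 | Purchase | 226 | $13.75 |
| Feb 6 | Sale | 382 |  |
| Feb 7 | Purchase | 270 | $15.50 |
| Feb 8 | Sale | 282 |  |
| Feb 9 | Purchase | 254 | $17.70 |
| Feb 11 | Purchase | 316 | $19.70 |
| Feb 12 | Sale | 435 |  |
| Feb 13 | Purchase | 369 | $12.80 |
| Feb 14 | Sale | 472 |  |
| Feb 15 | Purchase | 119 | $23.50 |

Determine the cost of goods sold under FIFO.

Feb 6, 382 sold [FIFO — oldest first]: 356 @ $11.80 + 26 @ $13.75 = $4,558.30
Feb 8, 282 sold [FIFO — oldest first]: 200 @ $13.75 + 82 @ $15.50 = $4,021.00
Feb 12, 435 sold [FIFO — oldest first]: 188 @ $15.50 + 247 @ $17.70 = $7,285.90
Feb 14, 472 sold [FIFO — oldest first]: 7 @ $17.70 + 316 @ $19.70 + 149 @ $12.80 = $8,256.30
Total COGS = $4,558.30 + $4,021.00 + $7,285.90 + $8,256.30 = $24,121.50
Ending inventory: 220 @ $12.80 + 119 @ $23.50 = $5,612.50

COGS = $24,121.50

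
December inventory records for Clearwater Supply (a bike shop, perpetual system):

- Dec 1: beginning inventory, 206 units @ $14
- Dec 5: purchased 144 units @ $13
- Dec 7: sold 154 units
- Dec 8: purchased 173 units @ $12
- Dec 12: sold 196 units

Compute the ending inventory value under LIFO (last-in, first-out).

Ending inventory = $2,422

Dec 7, 154 sold [LIFO — newest first]: 144 @ $13 + 10 @ $14 = $2,012
Dec 12, 196 sold [LIFO — newest first]: 173 @ $12 + 23 @ $14 = $2,398
Total COGS = $2,012 + $2,398 = $4,410
Ending inventory: 173 @ $14 = $2,422
Check: goods available $6,832 = COGS $4,410 + ending $2,422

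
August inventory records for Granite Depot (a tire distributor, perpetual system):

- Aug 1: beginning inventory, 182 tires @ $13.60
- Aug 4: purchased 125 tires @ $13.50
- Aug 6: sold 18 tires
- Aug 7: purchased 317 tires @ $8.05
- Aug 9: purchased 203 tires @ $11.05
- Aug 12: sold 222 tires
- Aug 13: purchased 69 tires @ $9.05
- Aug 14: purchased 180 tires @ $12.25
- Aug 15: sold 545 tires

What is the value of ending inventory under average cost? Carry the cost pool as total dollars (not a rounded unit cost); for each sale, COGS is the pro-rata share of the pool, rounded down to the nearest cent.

Ending inventory = $3,185.68

After Aug 1: 182 on hand, pool $2,475.20 (≈ $13.6000 each)
After Aug 4: 307 on hand, pool $4,162.70 (≈ $13.5593 each)
Aug 6, sell 18: 18/307 × $4,162.70 → $244.06
After Aug 7: 606 on hand, pool $6,470.49 (≈ $10.6774 each)
After Aug 9: 809 on hand, pool $8,713.64 (≈ $10.7709 each)
Aug 12, sell 222: 222/809 × $8,713.64 → $2,391.13
After Aug 13: 656 on hand, pool $6,946.96 (≈ $10.5899 each)
After Aug 14: 836 on hand, pool $9,151.96 (≈ $10.9473 each)
Aug 15, sell 545: 545/836 × $9,151.96 → $5,966.28
Total COGS = $244.06 + $2,391.13 + $5,966.28 = $8,601.47
Ending inventory (cost pool remaining) = $3,185.68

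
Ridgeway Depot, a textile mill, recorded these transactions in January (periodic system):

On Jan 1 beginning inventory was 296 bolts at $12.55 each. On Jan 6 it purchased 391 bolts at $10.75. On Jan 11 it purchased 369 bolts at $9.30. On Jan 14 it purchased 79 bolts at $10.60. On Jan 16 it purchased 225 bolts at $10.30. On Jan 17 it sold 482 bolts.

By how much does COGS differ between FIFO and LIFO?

FIFO COGS: 296 @ $12.55 + 186 @ $10.75 = $5,714.30
LIFO COGS: 225 @ $10.30 + 79 @ $10.60 + 178 @ $9.30 = $4,810.30
Difference = |$5,714.30 − $4,810.30| = $904.00

$904.00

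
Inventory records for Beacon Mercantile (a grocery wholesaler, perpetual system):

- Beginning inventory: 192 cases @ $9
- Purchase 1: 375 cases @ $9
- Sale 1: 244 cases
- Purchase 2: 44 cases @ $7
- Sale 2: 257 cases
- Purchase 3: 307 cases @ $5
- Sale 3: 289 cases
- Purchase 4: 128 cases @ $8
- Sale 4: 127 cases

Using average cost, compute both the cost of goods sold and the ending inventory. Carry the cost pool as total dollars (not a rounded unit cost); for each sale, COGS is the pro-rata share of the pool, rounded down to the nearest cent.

COGS = $7,067.51; ending inventory = $902.49

After Beginning: 192 on hand, pool $1,728.00 (≈ $9.0000 each)
After Purchase 1: 567 on hand, pool $5,103.00 (≈ $9.0000 each)
Sale 1, sell 244: 244/567 × $5,103.00 → $2,196.00
After Purchase 2: 367 on hand, pool $3,215.00 (≈ $8.7602 each)
Sale 2, sell 257: 257/367 × $3,215.00 → $2,251.37
After Purchase 3: 417 on hand, pool $2,498.63 (≈ $5.9919 each)
Sale 3, sell 289: 289/417 × $2,498.63 → $1,731.66
After Purchase 4: 256 on hand, pool $1,790.97 (≈ $6.9960 each)
Sale 4, sell 127: 127/256 × $1,790.97 → $888.48
Total COGS = $2,196.00 + $2,251.37 + $1,731.66 + $888.48 = $7,067.51
Ending inventory (cost pool remaining) = $902.49
Check: goods available $7,970.00 = COGS $7,067.51 + ending $902.49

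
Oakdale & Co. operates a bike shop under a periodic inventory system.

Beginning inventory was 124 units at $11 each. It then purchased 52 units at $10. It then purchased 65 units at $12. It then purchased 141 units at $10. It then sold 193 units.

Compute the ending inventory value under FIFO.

Ending inventory = $1,986

Sale 1 (193) [FIFO — oldest first]: 124 @ $11 + 52 @ $10 + 17 @ $12 = $2,088
Ending inventory: 48 @ $12 + 141 @ $10 = $1,986
Check: goods available $4,074 = COGS $2,088 + ending $1,986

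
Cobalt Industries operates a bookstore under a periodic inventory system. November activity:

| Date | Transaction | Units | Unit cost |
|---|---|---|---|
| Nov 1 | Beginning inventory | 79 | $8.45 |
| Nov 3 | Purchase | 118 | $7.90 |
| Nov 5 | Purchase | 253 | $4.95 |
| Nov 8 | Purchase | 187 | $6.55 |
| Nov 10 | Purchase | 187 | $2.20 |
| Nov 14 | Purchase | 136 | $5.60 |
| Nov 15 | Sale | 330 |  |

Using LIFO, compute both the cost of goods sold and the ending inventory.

Nov 15, 330 sold [LIFO — newest first]: 136 @ $5.60 + 187 @ $2.20 + 7 @ $6.55 = $1,218.85
Ending inventory: 79 @ $8.45 + 118 @ $7.90 + 253 @ $4.95 + 180 @ $6.55 = $4,031.10

COGS = $1,218.85; ending inventory = $4,031.10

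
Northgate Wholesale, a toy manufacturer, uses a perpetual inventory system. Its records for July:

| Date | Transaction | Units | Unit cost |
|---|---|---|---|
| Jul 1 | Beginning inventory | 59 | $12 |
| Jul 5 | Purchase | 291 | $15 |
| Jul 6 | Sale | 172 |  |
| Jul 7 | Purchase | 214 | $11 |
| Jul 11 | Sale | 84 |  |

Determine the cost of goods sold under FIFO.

Jul 6, 172 sold [FIFO — oldest first]: 59 @ $12 + 113 @ $15 = $2,403
Jul 11, 84 sold [FIFO — oldest first]: 84 @ $15 = $1,260
Total COGS = $2,403 + $1,260 = $3,663
Ending inventory: 94 @ $15 + 214 @ $11 = $3,764

COGS = $3,663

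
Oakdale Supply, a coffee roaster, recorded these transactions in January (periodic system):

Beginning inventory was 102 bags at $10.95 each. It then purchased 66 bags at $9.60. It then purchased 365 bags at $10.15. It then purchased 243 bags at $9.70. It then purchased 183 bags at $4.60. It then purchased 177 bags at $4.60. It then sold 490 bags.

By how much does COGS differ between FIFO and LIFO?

$2,101.80

FIFO COGS: 102 @ $10.95 + 66 @ $9.60 + 322 @ $10.15 = $5,018.80
LIFO COGS: 177 @ $4.60 + 183 @ $4.60 + 130 @ $9.70 = $2,917.00
Difference = |$5,018.80 − $2,917.00| = $2,101.80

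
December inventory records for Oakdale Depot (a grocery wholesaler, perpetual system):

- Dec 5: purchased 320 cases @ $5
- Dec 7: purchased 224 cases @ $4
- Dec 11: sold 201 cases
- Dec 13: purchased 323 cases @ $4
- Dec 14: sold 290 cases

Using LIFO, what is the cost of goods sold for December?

Dec 11, 201 sold [LIFO — newest first]: 201 @ $4 = $804
Dec 14, 290 sold [LIFO — newest first]: 290 @ $4 = $1,160
Total COGS = $804 + $1,160 = $1,964
Ending inventory: 320 @ $5 + 23 @ $4 + 33 @ $4 = $1,824
Check: goods available $3,788 = COGS $1,964 + ending $1,824

COGS = $1,964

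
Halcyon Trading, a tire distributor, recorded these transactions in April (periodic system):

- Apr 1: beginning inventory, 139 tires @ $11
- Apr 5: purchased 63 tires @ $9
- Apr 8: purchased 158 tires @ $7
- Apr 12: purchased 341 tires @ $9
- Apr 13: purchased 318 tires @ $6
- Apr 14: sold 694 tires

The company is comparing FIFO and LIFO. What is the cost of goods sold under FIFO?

COGS = $6,208

FIFO COGS: 139 @ $11 + 63 @ $9 + 158 @ $7 + 334 @ $9 = $6,208
LIFO COGS: 318 @ $6 + 341 @ $9 + 35 @ $7 = $5,222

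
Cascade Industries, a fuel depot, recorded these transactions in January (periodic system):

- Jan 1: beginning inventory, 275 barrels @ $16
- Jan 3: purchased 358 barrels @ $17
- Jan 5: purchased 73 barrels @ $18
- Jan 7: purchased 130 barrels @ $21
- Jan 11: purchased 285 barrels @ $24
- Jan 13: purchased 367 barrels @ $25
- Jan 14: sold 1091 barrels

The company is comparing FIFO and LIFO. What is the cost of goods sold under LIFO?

FIFO COGS: 275 @ $16 + 358 @ $17 + 73 @ $18 + 130 @ $21 + 255 @ $24 = $20,650
LIFO COGS: 367 @ $25 + 285 @ $24 + 130 @ $21 + 73 @ $18 + 236 @ $17 = $24,071

COGS = $24,071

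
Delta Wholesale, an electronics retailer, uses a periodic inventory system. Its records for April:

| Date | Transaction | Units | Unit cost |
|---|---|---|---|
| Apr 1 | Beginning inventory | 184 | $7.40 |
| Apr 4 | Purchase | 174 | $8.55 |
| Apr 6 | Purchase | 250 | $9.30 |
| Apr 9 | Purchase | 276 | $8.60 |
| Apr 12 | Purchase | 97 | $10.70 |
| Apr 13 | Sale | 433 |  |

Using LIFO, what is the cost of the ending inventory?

Ending inventory = $4,616.30

Apr 13, 433 sold [LIFO — newest first]: 97 @ $10.70 + 276 @ $8.60 + 60 @ $9.30 = $3,969.50
Ending inventory: 184 @ $7.40 + 174 @ $8.55 + 190 @ $9.30 = $4,616.30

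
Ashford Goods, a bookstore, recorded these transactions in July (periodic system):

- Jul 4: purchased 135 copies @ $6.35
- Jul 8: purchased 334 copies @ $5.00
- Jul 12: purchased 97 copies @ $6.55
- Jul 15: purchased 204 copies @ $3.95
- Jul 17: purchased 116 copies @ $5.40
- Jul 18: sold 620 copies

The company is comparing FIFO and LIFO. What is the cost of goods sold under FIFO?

FIFO COGS: 135 @ $6.35 + 334 @ $5.00 + 97 @ $6.55 + 54 @ $3.95 = $3,375.90
LIFO COGS: 116 @ $5.40 + 204 @ $3.95 + 97 @ $6.55 + 203 @ $5.00 = $3,082.55

COGS = $3,375.90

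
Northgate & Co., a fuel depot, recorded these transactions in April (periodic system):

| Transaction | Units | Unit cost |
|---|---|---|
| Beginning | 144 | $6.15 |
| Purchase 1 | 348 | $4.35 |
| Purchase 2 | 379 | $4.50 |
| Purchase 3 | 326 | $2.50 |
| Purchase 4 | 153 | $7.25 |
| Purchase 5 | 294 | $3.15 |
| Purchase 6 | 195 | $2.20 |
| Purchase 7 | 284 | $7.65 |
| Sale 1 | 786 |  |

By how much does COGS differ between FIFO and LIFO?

FIFO COGS: 144 @ $6.15 + 348 @ $4.35 + 294 @ $4.50 = $3,722.40
LIFO COGS: 284 @ $7.65 + 195 @ $2.20 + 294 @ $3.15 + 13 @ $7.25 = $3,621.95
Difference = |$3,722.40 − $3,621.95| = $100.45

$100.45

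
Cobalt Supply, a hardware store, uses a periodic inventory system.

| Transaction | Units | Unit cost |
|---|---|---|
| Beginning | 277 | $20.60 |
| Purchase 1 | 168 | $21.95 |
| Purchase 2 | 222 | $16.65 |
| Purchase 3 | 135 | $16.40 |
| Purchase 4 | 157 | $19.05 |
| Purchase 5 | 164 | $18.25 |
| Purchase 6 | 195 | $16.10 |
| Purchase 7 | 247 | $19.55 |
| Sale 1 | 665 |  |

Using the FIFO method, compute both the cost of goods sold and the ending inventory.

COGS = $13,056.80; ending inventory = $16,199.50

Sale 1 (665) [FIFO — oldest first]: 277 @ $20.60 + 168 @ $21.95 + 220 @ $16.65 = $13,056.80
Ending inventory: 2 @ $16.65 + 135 @ $16.40 + 157 @ $19.05 + 164 @ $18.25 + 195 @ $16.10 + 247 @ $19.55 = $16,199.50
Check: goods available $29,256.30 = COGS $13,056.80 + ending $16,199.50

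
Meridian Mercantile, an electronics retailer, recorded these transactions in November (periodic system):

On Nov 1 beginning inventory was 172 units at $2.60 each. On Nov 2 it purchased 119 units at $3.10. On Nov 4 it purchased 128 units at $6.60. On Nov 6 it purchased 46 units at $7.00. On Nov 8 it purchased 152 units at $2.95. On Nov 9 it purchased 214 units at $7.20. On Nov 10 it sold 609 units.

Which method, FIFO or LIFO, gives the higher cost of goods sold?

LIFO

FIFO COGS: 172 @ $2.60 + 119 @ $3.10 + 128 @ $6.60 + 46 @ $7.00 + 144 @ $2.95 = $2,407.70
LIFO COGS: 214 @ $7.20 + 152 @ $2.95 + 46 @ $7.00 + 128 @ $6.60 + 69 @ $3.10 = $3,369.90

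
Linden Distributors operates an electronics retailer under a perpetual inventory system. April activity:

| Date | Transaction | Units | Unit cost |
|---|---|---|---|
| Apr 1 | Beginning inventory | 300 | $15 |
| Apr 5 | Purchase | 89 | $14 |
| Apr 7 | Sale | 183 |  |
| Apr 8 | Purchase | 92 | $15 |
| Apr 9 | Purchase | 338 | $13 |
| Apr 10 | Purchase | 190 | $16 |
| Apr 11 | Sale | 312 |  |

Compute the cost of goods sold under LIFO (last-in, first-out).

COGS = $7,282

Apr 7, 183 sold [LIFO — newest first]: 89 @ $14 + 94 @ $15 = $2,656
Apr 11, 312 sold [LIFO — newest first]: 190 @ $16 + 122 @ $13 = $4,626
Total COGS = $2,656 + $4,626 = $7,282
Ending inventory: 206 @ $15 + 92 @ $15 + 216 @ $13 = $7,278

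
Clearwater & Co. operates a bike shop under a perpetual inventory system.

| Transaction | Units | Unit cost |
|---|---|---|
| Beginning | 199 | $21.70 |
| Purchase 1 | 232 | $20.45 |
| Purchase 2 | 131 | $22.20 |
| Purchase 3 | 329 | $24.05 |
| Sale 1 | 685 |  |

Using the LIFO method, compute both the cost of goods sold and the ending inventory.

Sale 1 (685) [LIFO — newest first]: 329 @ $24.05 + 131 @ $22.20 + 225 @ $20.45 = $15,421.90
Ending inventory: 199 @ $21.70 + 7 @ $20.45 = $4,461.45

COGS = $15,421.90; ending inventory = $4,461.45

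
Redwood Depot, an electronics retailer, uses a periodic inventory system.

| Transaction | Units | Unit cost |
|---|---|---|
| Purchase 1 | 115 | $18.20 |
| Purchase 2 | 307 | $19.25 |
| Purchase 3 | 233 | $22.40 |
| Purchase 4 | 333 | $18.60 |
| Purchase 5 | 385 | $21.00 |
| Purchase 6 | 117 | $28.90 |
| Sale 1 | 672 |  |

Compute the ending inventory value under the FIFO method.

Sale 1 (672) [FIFO — oldest first]: 115 @ $18.20 + 307 @ $19.25 + 233 @ $22.40 + 17 @ $18.60 = $13,538.15
Ending inventory: 316 @ $18.60 + 385 @ $21.00 + 117 @ $28.90 = $17,343.90
Check: goods available $30,882.05 = COGS $13,538.15 + ending $17,343.90

Ending inventory = $17,343.90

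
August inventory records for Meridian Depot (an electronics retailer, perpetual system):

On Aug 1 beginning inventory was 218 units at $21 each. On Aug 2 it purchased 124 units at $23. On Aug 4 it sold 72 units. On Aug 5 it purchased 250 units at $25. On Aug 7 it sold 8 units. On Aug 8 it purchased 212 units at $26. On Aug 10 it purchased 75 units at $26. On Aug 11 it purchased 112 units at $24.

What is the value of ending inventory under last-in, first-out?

Aug 4, 72 sold [LIFO — newest first]: 72 @ $23 = $1,656
Aug 7, 8 sold [LIFO — newest first]: 8 @ $25 = $200
Total COGS = $1,656 + $200 = $1,856
Ending inventory: 218 @ $21 + 52 @ $23 + 242 @ $25 + 212 @ $26 + 75 @ $26 + 112 @ $24 = $21,974
Check: goods available $23,830 = COGS $1,856 + ending $21,974

Ending inventory = $21,974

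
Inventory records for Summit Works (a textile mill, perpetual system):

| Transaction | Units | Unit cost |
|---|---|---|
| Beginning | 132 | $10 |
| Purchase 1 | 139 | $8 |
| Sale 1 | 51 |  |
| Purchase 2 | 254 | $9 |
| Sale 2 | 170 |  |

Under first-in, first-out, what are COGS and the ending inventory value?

Sale 1 (51) [FIFO — oldest first]: 51 @ $10 = $510
Sale 2 (170) [FIFO — oldest first]: 81 @ $10 + 89 @ $8 = $1,522
Total COGS = $510 + $1,522 = $2,032
Ending inventory: 50 @ $8 + 254 @ $9 = $2,686
Check: goods available $4,718 = COGS $2,032 + ending $2,686

COGS = $2,032; ending inventory = $2,686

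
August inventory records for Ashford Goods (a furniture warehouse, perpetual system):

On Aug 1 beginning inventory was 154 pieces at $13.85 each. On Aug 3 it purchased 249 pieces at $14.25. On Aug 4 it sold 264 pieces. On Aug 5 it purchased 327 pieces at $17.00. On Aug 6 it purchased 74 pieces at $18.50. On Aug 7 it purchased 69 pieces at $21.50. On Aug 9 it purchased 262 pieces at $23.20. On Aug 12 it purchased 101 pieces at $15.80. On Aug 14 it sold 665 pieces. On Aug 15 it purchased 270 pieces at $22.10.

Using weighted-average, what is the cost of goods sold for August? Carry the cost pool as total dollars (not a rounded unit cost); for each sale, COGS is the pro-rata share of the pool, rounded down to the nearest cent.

COGS = $16,067.38

After Aug 1: 154 on hand, pool $2,132.90 (≈ $13.8500 each)
After Aug 3: 403 on hand, pool $5,681.15 (≈ $14.0971 each)
Aug 4, sell 264: 264/403 × $5,681.15 → $3,721.64
After Aug 5: 466 on hand, pool $7,518.51 (≈ $16.1341 each)
After Aug 6: 540 on hand, pool $8,887.51 (≈ $16.4584 each)
After Aug 7: 609 on hand, pool $10,371.01 (≈ $17.0296 each)
After Aug 9: 871 on hand, pool $16,449.41 (≈ $18.8857 each)
After Aug 12: 972 on hand, pool $18,045.21 (≈ $18.5650 each)
Aug 14, sell 665: 665/972 × $18,045.21 → $12,345.74
After Aug 15: 577 on hand, pool $11,666.47 (≈ $20.2192 each)
Total COGS = $3,721.64 + $12,345.74 = $16,067.38
Ending inventory (cost pool remaining) = $11,666.47
Check: goods available $27,733.85 = COGS $16,067.38 + ending $11,666.47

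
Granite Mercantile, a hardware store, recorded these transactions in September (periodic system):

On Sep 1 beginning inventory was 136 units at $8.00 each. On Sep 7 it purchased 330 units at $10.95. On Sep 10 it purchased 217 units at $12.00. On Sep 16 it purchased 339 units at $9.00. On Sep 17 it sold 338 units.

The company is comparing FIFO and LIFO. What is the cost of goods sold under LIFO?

FIFO COGS: 136 @ $8.00 + 202 @ $10.95 = $3,299.90
LIFO COGS: 338 @ $9.00 = $3,042.00

COGS = $3,042.00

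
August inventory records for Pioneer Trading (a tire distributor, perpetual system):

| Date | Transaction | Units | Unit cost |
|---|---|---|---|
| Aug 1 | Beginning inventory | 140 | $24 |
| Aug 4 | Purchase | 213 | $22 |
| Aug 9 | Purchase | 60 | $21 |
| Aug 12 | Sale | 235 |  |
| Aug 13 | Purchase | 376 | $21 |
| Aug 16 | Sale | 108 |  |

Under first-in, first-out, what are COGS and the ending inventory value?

COGS = $7,826; ending inventory = $9,376

Aug 12, 235 sold [FIFO — oldest first]: 140 @ $24 + 95 @ $22 = $5,450
Aug 16, 108 sold [FIFO — oldest first]: 108 @ $22 = $2,376
Total COGS = $5,450 + $2,376 = $7,826
Ending inventory: 10 @ $22 + 60 @ $21 + 376 @ $21 = $9,376
Check: goods available $17,202 = COGS $7,826 + ending $9,376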